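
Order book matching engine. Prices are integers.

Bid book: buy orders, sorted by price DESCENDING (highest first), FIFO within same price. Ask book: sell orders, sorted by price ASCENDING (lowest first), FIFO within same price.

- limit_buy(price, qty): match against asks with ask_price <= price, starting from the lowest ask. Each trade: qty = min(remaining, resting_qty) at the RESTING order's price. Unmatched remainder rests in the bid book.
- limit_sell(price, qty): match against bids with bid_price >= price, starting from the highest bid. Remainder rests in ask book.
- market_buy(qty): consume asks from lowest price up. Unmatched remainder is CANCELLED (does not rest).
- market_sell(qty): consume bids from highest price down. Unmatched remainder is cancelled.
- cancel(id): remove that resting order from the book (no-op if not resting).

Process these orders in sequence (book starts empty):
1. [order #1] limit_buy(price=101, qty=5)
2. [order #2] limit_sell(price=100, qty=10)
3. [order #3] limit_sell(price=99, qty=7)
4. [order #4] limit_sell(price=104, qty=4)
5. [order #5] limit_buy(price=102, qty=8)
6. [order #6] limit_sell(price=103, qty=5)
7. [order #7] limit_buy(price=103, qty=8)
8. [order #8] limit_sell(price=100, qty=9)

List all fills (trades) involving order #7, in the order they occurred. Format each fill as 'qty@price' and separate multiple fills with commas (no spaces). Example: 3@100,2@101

After op 1 [order #1] limit_buy(price=101, qty=5): fills=none; bids=[#1:5@101] asks=[-]
After op 2 [order #2] limit_sell(price=100, qty=10): fills=#1x#2:5@101; bids=[-] asks=[#2:5@100]
After op 3 [order #3] limit_sell(price=99, qty=7): fills=none; bids=[-] asks=[#3:7@99 #2:5@100]
After op 4 [order #4] limit_sell(price=104, qty=4): fills=none; bids=[-] asks=[#3:7@99 #2:5@100 #4:4@104]
After op 5 [order #5] limit_buy(price=102, qty=8): fills=#5x#3:7@99 #5x#2:1@100; bids=[-] asks=[#2:4@100 #4:4@104]
After op 6 [order #6] limit_sell(price=103, qty=5): fills=none; bids=[-] asks=[#2:4@100 #6:5@103 #4:4@104]
After op 7 [order #7] limit_buy(price=103, qty=8): fills=#7x#2:4@100 #7x#6:4@103; bids=[-] asks=[#6:1@103 #4:4@104]
After op 8 [order #8] limit_sell(price=100, qty=9): fills=none; bids=[-] asks=[#8:9@100 #6:1@103 #4:4@104]

Answer: 4@100,4@103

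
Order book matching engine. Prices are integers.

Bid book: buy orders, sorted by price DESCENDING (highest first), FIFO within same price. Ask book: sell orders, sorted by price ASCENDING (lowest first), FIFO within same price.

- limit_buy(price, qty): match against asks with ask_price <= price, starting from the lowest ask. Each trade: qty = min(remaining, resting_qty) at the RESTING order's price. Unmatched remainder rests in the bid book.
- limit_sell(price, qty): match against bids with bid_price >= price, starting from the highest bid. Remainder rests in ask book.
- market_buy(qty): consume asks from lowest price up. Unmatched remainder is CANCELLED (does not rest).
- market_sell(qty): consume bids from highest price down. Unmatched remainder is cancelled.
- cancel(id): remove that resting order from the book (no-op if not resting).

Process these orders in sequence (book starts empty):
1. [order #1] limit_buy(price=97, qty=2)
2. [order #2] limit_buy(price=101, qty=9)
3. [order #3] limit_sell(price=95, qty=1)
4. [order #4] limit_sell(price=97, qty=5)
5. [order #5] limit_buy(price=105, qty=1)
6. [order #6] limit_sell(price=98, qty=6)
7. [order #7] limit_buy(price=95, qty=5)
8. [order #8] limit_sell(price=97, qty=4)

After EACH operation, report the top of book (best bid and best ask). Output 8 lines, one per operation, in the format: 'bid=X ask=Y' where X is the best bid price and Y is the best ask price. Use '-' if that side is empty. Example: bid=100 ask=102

After op 1 [order #1] limit_buy(price=97, qty=2): fills=none; bids=[#1:2@97] asks=[-]
After op 2 [order #2] limit_buy(price=101, qty=9): fills=none; bids=[#2:9@101 #1:2@97] asks=[-]
After op 3 [order #3] limit_sell(price=95, qty=1): fills=#2x#3:1@101; bids=[#2:8@101 #1:2@97] asks=[-]
After op 4 [order #4] limit_sell(price=97, qty=5): fills=#2x#4:5@101; bids=[#2:3@101 #1:2@97] asks=[-]
After op 5 [order #5] limit_buy(price=105, qty=1): fills=none; bids=[#5:1@105 #2:3@101 #1:2@97] asks=[-]
After op 6 [order #6] limit_sell(price=98, qty=6): fills=#5x#6:1@105 #2x#6:3@101; bids=[#1:2@97] asks=[#6:2@98]
After op 7 [order #7] limit_buy(price=95, qty=5): fills=none; bids=[#1:2@97 #7:5@95] asks=[#6:2@98]
After op 8 [order #8] limit_sell(price=97, qty=4): fills=#1x#8:2@97; bids=[#7:5@95] asks=[#8:2@97 #6:2@98]

Answer: bid=97 ask=-
bid=101 ask=-
bid=101 ask=-
bid=101 ask=-
bid=105 ask=-
bid=97 ask=98
bid=97 ask=98
bid=95 ask=97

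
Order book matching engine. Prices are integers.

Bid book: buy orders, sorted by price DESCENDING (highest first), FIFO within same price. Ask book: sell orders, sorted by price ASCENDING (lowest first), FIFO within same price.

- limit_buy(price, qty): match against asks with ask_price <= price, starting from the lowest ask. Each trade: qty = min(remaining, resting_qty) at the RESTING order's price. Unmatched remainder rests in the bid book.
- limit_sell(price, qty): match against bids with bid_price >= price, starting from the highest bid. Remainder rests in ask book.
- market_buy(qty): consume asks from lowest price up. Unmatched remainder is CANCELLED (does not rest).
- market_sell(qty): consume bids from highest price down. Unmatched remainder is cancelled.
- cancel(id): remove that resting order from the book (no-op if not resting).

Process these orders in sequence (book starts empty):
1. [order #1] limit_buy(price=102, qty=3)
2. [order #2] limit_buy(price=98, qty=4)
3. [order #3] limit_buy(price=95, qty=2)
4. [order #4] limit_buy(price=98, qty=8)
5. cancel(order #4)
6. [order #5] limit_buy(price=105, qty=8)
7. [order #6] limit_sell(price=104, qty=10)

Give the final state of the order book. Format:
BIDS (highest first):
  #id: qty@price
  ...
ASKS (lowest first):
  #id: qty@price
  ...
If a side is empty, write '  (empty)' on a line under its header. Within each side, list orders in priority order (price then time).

Answer: BIDS (highest first):
  #1: 3@102
  #2: 4@98
  #3: 2@95
ASKS (lowest first):
  #6: 2@104

Derivation:
After op 1 [order #1] limit_buy(price=102, qty=3): fills=none; bids=[#1:3@102] asks=[-]
After op 2 [order #2] limit_buy(price=98, qty=4): fills=none; bids=[#1:3@102 #2:4@98] asks=[-]
After op 3 [order #3] limit_buy(price=95, qty=2): fills=none; bids=[#1:3@102 #2:4@98 #3:2@95] asks=[-]
After op 4 [order #4] limit_buy(price=98, qty=8): fills=none; bids=[#1:3@102 #2:4@98 #4:8@98 #3:2@95] asks=[-]
After op 5 cancel(order #4): fills=none; bids=[#1:3@102 #2:4@98 #3:2@95] asks=[-]
After op 6 [order #5] limit_buy(price=105, qty=8): fills=none; bids=[#5:8@105 #1:3@102 #2:4@98 #3:2@95] asks=[-]
After op 7 [order #6] limit_sell(price=104, qty=10): fills=#5x#6:8@105; bids=[#1:3@102 #2:4@98 #3:2@95] asks=[#6:2@104]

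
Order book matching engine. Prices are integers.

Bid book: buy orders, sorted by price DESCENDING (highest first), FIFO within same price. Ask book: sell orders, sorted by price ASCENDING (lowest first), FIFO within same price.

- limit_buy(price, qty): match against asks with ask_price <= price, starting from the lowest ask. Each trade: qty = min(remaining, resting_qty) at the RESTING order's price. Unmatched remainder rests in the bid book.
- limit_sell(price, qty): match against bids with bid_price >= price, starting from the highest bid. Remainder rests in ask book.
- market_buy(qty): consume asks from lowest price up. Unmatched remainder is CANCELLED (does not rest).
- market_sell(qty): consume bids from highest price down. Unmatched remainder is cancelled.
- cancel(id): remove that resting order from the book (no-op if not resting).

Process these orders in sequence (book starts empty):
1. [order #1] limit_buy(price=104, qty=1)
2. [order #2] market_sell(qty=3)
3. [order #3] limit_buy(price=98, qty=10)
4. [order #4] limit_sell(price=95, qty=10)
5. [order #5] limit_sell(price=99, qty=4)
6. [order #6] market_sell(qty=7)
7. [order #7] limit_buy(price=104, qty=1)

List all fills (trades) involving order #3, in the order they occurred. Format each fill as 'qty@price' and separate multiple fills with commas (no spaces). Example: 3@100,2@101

After op 1 [order #1] limit_buy(price=104, qty=1): fills=none; bids=[#1:1@104] asks=[-]
After op 2 [order #2] market_sell(qty=3): fills=#1x#2:1@104; bids=[-] asks=[-]
After op 3 [order #3] limit_buy(price=98, qty=10): fills=none; bids=[#3:10@98] asks=[-]
After op 4 [order #4] limit_sell(price=95, qty=10): fills=#3x#4:10@98; bids=[-] asks=[-]
After op 5 [order #5] limit_sell(price=99, qty=4): fills=none; bids=[-] asks=[#5:4@99]
After op 6 [order #6] market_sell(qty=7): fills=none; bids=[-] asks=[#5:4@99]
After op 7 [order #7] limit_buy(price=104, qty=1): fills=#7x#5:1@99; bids=[-] asks=[#5:3@99]

Answer: 10@98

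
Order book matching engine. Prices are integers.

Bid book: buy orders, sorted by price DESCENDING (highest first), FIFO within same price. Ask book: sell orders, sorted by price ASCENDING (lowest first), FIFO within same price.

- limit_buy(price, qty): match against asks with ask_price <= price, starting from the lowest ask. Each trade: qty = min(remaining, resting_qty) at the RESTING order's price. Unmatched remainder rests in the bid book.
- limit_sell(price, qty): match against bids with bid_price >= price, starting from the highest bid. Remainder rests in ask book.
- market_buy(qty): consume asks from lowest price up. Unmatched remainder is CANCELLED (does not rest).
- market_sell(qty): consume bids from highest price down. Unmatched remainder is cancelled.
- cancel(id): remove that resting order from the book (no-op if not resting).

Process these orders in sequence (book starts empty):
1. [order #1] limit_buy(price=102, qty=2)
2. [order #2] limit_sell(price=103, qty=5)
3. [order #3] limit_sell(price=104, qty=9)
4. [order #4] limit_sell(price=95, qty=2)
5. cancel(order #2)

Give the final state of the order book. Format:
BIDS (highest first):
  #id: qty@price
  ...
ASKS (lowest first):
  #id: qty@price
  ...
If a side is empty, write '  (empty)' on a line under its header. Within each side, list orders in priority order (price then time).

Answer: BIDS (highest first):
  (empty)
ASKS (lowest first):
  #3: 9@104

Derivation:
After op 1 [order #1] limit_buy(price=102, qty=2): fills=none; bids=[#1:2@102] asks=[-]
After op 2 [order #2] limit_sell(price=103, qty=5): fills=none; bids=[#1:2@102] asks=[#2:5@103]
After op 3 [order #3] limit_sell(price=104, qty=9): fills=none; bids=[#1:2@102] asks=[#2:5@103 #3:9@104]
After op 4 [order #4] limit_sell(price=95, qty=2): fills=#1x#4:2@102; bids=[-] asks=[#2:5@103 #3:9@104]
After op 5 cancel(order #2): fills=none; bids=[-] asks=[#3:9@104]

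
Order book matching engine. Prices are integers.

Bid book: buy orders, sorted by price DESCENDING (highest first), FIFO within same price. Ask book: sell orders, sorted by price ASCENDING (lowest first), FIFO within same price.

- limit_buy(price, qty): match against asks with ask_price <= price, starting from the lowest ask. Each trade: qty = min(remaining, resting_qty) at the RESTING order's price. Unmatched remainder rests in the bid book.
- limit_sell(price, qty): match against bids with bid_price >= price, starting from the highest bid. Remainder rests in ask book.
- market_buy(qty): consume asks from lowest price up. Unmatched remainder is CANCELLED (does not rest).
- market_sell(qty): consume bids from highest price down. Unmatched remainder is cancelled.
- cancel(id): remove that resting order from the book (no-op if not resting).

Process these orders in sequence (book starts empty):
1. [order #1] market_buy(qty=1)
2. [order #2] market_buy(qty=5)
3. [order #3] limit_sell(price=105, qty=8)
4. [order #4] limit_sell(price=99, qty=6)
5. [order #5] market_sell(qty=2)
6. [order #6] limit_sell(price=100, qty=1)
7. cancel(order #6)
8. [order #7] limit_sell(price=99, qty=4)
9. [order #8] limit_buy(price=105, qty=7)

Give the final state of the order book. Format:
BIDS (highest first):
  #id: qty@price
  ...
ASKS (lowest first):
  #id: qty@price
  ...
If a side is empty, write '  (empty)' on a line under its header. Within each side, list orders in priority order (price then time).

After op 1 [order #1] market_buy(qty=1): fills=none; bids=[-] asks=[-]
After op 2 [order #2] market_buy(qty=5): fills=none; bids=[-] asks=[-]
After op 3 [order #3] limit_sell(price=105, qty=8): fills=none; bids=[-] asks=[#3:8@105]
After op 4 [order #4] limit_sell(price=99, qty=6): fills=none; bids=[-] asks=[#4:6@99 #3:8@105]
After op 5 [order #5] market_sell(qty=2): fills=none; bids=[-] asks=[#4:6@99 #3:8@105]
After op 6 [order #6] limit_sell(price=100, qty=1): fills=none; bids=[-] asks=[#4:6@99 #6:1@100 #3:8@105]
After op 7 cancel(order #6): fills=none; bids=[-] asks=[#4:6@99 #3:8@105]
After op 8 [order #7] limit_sell(price=99, qty=4): fills=none; bids=[-] asks=[#4:6@99 #7:4@99 #3:8@105]
After op 9 [order #8] limit_buy(price=105, qty=7): fills=#8x#4:6@99 #8x#7:1@99; bids=[-] asks=[#7:3@99 #3:8@105]

Answer: BIDS (highest first):
  (empty)
ASKS (lowest first):
  #7: 3@99
  #3: 8@105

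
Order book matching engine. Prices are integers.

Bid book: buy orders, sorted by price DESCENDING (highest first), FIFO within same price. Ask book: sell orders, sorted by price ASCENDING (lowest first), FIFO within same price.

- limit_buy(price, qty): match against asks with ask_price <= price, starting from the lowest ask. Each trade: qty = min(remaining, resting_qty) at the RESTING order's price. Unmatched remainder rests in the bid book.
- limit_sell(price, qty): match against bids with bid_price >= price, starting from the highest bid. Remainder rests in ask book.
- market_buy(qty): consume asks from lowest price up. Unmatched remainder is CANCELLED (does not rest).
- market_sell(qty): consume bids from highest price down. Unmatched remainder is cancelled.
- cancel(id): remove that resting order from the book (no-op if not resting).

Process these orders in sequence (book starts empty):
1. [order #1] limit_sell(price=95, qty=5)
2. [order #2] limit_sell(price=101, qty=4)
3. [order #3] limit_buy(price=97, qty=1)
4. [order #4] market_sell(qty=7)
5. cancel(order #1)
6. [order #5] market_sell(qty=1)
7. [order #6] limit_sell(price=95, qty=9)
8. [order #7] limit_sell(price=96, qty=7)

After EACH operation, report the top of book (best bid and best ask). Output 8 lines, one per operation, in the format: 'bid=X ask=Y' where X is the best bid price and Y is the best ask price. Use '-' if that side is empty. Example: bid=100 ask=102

After op 1 [order #1] limit_sell(price=95, qty=5): fills=none; bids=[-] asks=[#1:5@95]
After op 2 [order #2] limit_sell(price=101, qty=4): fills=none; bids=[-] asks=[#1:5@95 #2:4@101]
After op 3 [order #3] limit_buy(price=97, qty=1): fills=#3x#1:1@95; bids=[-] asks=[#1:4@95 #2:4@101]
After op 4 [order #4] market_sell(qty=7): fills=none; bids=[-] asks=[#1:4@95 #2:4@101]
After op 5 cancel(order #1): fills=none; bids=[-] asks=[#2:4@101]
After op 6 [order #5] market_sell(qty=1): fills=none; bids=[-] asks=[#2:4@101]
After op 7 [order #6] limit_sell(price=95, qty=9): fills=none; bids=[-] asks=[#6:9@95 #2:4@101]
After op 8 [order #7] limit_sell(price=96, qty=7): fills=none; bids=[-] asks=[#6:9@95 #7:7@96 #2:4@101]

Answer: bid=- ask=95
bid=- ask=95
bid=- ask=95
bid=- ask=95
bid=- ask=101
bid=- ask=101
bid=- ask=95
bid=- ask=95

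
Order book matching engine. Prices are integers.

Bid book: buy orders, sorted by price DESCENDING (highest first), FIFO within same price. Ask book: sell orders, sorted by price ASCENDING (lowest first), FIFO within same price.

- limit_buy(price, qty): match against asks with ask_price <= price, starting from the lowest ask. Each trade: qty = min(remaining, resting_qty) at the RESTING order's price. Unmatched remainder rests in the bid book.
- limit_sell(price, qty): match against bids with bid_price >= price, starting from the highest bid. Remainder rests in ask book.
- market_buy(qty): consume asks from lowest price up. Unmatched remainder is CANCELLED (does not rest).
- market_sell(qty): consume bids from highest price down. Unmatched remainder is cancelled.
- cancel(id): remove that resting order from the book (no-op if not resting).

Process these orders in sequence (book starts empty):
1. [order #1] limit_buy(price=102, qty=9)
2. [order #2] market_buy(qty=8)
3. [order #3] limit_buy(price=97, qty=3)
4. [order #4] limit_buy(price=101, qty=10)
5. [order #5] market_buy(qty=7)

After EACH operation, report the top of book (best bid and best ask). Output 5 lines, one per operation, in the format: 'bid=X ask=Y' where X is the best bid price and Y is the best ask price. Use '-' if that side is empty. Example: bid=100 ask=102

Answer: bid=102 ask=-
bid=102 ask=-
bid=102 ask=-
bid=102 ask=-
bid=102 ask=-

Derivation:
After op 1 [order #1] limit_buy(price=102, qty=9): fills=none; bids=[#1:9@102] asks=[-]
After op 2 [order #2] market_buy(qty=8): fills=none; bids=[#1:9@102] asks=[-]
After op 3 [order #3] limit_buy(price=97, qty=3): fills=none; bids=[#1:9@102 #3:3@97] asks=[-]
After op 4 [order #4] limit_buy(price=101, qty=10): fills=none; bids=[#1:9@102 #4:10@101 #3:3@97] asks=[-]
After op 5 [order #5] market_buy(qty=7): fills=none; bids=[#1:9@102 #4:10@101 #3:3@97] asks=[-]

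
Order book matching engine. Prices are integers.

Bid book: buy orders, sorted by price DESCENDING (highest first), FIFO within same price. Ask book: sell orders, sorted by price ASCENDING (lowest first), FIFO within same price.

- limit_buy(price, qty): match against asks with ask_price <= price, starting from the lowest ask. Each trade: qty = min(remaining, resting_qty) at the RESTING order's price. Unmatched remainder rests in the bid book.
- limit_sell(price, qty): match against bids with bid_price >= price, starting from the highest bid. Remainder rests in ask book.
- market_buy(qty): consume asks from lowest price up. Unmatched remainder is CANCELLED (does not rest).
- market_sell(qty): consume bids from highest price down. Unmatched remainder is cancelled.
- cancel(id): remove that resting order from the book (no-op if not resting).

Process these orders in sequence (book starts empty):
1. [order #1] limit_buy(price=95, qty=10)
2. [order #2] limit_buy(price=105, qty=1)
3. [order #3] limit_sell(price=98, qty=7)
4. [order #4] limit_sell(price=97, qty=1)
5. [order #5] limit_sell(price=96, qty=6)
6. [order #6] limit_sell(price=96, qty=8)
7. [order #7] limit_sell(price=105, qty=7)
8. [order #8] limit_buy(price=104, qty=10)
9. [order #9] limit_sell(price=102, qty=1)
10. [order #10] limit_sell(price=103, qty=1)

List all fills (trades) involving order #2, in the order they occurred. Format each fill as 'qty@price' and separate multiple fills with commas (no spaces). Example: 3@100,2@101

After op 1 [order #1] limit_buy(price=95, qty=10): fills=none; bids=[#1:10@95] asks=[-]
After op 2 [order #2] limit_buy(price=105, qty=1): fills=none; bids=[#2:1@105 #1:10@95] asks=[-]
After op 3 [order #3] limit_sell(price=98, qty=7): fills=#2x#3:1@105; bids=[#1:10@95] asks=[#3:6@98]
After op 4 [order #4] limit_sell(price=97, qty=1): fills=none; bids=[#1:10@95] asks=[#4:1@97 #3:6@98]
After op 5 [order #5] limit_sell(price=96, qty=6): fills=none; bids=[#1:10@95] asks=[#5:6@96 #4:1@97 #3:6@98]
After op 6 [order #6] limit_sell(price=96, qty=8): fills=none; bids=[#1:10@95] asks=[#5:6@96 #6:8@96 #4:1@97 #3:6@98]
After op 7 [order #7] limit_sell(price=105, qty=7): fills=none; bids=[#1:10@95] asks=[#5:6@96 #6:8@96 #4:1@97 #3:6@98 #7:7@105]
After op 8 [order #8] limit_buy(price=104, qty=10): fills=#8x#5:6@96 #8x#6:4@96; bids=[#1:10@95] asks=[#6:4@96 #4:1@97 #3:6@98 #7:7@105]
After op 9 [order #9] limit_sell(price=102, qty=1): fills=none; bids=[#1:10@95] asks=[#6:4@96 #4:1@97 #3:6@98 #9:1@102 #7:7@105]
After op 10 [order #10] limit_sell(price=103, qty=1): fills=none; bids=[#1:10@95] asks=[#6:4@96 #4:1@97 #3:6@98 #9:1@102 #10:1@103 #7:7@105]

Answer: 1@105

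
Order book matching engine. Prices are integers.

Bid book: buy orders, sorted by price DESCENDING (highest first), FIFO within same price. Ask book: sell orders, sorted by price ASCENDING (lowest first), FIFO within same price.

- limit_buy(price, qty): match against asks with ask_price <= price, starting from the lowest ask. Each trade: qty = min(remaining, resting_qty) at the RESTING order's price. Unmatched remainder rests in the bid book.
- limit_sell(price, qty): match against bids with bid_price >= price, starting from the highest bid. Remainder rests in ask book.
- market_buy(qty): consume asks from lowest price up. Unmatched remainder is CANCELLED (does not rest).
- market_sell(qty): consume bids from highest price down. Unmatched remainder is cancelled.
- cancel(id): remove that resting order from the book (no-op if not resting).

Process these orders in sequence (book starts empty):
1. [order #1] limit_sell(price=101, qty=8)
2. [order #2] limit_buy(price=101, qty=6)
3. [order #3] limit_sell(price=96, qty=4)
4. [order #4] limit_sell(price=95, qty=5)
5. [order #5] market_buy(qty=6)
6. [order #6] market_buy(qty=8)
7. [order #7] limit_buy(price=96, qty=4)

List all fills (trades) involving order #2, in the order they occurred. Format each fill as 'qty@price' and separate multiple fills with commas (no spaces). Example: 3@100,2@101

Answer: 6@101

Derivation:
After op 1 [order #1] limit_sell(price=101, qty=8): fills=none; bids=[-] asks=[#1:8@101]
After op 2 [order #2] limit_buy(price=101, qty=6): fills=#2x#1:6@101; bids=[-] asks=[#1:2@101]
After op 3 [order #3] limit_sell(price=96, qty=4): fills=none; bids=[-] asks=[#3:4@96 #1:2@101]
After op 4 [order #4] limit_sell(price=95, qty=5): fills=none; bids=[-] asks=[#4:5@95 #3:4@96 #1:2@101]
After op 5 [order #5] market_buy(qty=6): fills=#5x#4:5@95 #5x#3:1@96; bids=[-] asks=[#3:3@96 #1:2@101]
After op 6 [order #6] market_buy(qty=8): fills=#6x#3:3@96 #6x#1:2@101; bids=[-] asks=[-]
After op 7 [order #7] limit_buy(price=96, qty=4): fills=none; bids=[#7:4@96] asks=[-]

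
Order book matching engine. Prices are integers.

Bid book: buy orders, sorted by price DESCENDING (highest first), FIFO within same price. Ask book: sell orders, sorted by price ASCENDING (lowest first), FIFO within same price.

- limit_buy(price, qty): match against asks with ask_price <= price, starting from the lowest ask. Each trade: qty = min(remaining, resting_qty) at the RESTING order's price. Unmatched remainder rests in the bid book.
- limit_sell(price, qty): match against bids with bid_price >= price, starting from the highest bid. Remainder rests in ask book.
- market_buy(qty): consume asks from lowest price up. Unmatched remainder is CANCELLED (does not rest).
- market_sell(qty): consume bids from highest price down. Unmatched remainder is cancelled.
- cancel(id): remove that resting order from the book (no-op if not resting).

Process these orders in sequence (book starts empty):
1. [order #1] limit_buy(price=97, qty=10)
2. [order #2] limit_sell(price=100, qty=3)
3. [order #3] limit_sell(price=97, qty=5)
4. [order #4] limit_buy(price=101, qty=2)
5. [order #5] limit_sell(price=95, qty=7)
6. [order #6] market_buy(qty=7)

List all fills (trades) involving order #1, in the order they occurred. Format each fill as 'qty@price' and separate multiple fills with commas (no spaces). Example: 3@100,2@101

After op 1 [order #1] limit_buy(price=97, qty=10): fills=none; bids=[#1:10@97] asks=[-]
After op 2 [order #2] limit_sell(price=100, qty=3): fills=none; bids=[#1:10@97] asks=[#2:3@100]
After op 3 [order #3] limit_sell(price=97, qty=5): fills=#1x#3:5@97; bids=[#1:5@97] asks=[#2:3@100]
After op 4 [order #4] limit_buy(price=101, qty=2): fills=#4x#2:2@100; bids=[#1:5@97] asks=[#2:1@100]
After op 5 [order #5] limit_sell(price=95, qty=7): fills=#1x#5:5@97; bids=[-] asks=[#5:2@95 #2:1@100]
After op 6 [order #6] market_buy(qty=7): fills=#6x#5:2@95 #6x#2:1@100; bids=[-] asks=[-]

Answer: 5@97,5@97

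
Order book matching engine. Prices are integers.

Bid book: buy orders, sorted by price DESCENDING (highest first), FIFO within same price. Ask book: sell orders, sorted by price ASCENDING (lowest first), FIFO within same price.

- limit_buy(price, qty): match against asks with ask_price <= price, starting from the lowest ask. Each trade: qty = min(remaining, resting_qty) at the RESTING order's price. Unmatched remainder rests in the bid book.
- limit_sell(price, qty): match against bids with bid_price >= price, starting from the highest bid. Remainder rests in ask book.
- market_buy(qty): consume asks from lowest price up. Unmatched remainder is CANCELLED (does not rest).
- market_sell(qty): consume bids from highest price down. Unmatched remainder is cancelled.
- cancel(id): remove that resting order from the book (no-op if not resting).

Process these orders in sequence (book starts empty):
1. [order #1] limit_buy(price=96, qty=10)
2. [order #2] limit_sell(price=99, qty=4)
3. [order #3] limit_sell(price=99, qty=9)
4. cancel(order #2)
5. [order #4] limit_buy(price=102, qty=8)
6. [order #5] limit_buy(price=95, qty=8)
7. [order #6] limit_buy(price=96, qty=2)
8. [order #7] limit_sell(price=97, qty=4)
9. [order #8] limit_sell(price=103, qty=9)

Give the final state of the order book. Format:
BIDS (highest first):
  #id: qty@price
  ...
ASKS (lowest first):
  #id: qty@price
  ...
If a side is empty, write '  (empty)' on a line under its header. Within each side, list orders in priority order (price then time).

Answer: BIDS (highest first):
  #1: 10@96
  #6: 2@96
  #5: 8@95
ASKS (lowest first):
  #7: 4@97
  #3: 1@99
  #8: 9@103

Derivation:
After op 1 [order #1] limit_buy(price=96, qty=10): fills=none; bids=[#1:10@96] asks=[-]
After op 2 [order #2] limit_sell(price=99, qty=4): fills=none; bids=[#1:10@96] asks=[#2:4@99]
After op 3 [order #3] limit_sell(price=99, qty=9): fills=none; bids=[#1:10@96] asks=[#2:4@99 #3:9@99]
After op 4 cancel(order #2): fills=none; bids=[#1:10@96] asks=[#3:9@99]
After op 5 [order #4] limit_buy(price=102, qty=8): fills=#4x#3:8@99; bids=[#1:10@96] asks=[#3:1@99]
After op 6 [order #5] limit_buy(price=95, qty=8): fills=none; bids=[#1:10@96 #5:8@95] asks=[#3:1@99]
After op 7 [order #6] limit_buy(price=96, qty=2): fills=none; bids=[#1:10@96 #6:2@96 #5:8@95] asks=[#3:1@99]
After op 8 [order #7] limit_sell(price=97, qty=4): fills=none; bids=[#1:10@96 #6:2@96 #5:8@95] asks=[#7:4@97 #3:1@99]
After op 9 [order #8] limit_sell(price=103, qty=9): fills=none; bids=[#1:10@96 #6:2@96 #5:8@95] asks=[#7:4@97 #3:1@99 #8:9@103]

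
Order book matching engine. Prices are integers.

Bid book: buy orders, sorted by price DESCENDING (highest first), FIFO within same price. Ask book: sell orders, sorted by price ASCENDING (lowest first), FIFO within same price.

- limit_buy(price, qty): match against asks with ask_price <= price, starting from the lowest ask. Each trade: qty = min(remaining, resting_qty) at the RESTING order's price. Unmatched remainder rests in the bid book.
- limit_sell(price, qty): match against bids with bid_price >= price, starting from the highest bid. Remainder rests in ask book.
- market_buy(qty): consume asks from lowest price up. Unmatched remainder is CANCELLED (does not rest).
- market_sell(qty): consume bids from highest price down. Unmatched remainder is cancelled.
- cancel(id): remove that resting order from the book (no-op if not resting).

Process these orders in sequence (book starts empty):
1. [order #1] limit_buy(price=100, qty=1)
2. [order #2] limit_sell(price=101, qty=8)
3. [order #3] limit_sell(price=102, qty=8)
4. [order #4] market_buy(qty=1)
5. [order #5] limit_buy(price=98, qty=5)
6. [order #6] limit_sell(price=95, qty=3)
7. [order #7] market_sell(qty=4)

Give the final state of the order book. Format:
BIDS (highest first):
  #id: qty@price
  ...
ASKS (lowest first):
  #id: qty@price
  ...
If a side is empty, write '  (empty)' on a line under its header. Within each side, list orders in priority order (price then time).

Answer: BIDS (highest first):
  (empty)
ASKS (lowest first):
  #2: 7@101
  #3: 8@102

Derivation:
After op 1 [order #1] limit_buy(price=100, qty=1): fills=none; bids=[#1:1@100] asks=[-]
After op 2 [order #2] limit_sell(price=101, qty=8): fills=none; bids=[#1:1@100] asks=[#2:8@101]
After op 3 [order #3] limit_sell(price=102, qty=8): fills=none; bids=[#1:1@100] asks=[#2:8@101 #3:8@102]
After op 4 [order #4] market_buy(qty=1): fills=#4x#2:1@101; bids=[#1:1@100] asks=[#2:7@101 #3:8@102]
After op 5 [order #5] limit_buy(price=98, qty=5): fills=none; bids=[#1:1@100 #5:5@98] asks=[#2:7@101 #3:8@102]
After op 6 [order #6] limit_sell(price=95, qty=3): fills=#1x#6:1@100 #5x#6:2@98; bids=[#5:3@98] asks=[#2:7@101 #3:8@102]
After op 7 [order #7] market_sell(qty=4): fills=#5x#7:3@98; bids=[-] asks=[#2:7@101 #3:8@102]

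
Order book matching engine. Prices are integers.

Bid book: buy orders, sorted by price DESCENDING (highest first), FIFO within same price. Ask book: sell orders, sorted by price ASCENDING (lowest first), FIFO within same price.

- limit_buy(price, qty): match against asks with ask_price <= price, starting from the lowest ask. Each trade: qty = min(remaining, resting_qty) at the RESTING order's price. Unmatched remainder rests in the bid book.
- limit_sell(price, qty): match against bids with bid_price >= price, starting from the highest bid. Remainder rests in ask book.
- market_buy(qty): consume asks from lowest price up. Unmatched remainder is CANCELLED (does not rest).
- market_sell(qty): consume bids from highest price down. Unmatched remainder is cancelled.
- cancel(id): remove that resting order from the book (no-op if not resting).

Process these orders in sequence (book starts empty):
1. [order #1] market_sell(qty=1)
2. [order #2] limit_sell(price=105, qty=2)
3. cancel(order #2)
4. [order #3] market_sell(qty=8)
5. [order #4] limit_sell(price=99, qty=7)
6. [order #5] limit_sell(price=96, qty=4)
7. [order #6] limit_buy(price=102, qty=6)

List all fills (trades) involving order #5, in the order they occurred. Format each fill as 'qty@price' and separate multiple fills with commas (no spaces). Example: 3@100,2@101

After op 1 [order #1] market_sell(qty=1): fills=none; bids=[-] asks=[-]
After op 2 [order #2] limit_sell(price=105, qty=2): fills=none; bids=[-] asks=[#2:2@105]
After op 3 cancel(order #2): fills=none; bids=[-] asks=[-]
After op 4 [order #3] market_sell(qty=8): fills=none; bids=[-] asks=[-]
After op 5 [order #4] limit_sell(price=99, qty=7): fills=none; bids=[-] asks=[#4:7@99]
After op 6 [order #5] limit_sell(price=96, qty=4): fills=none; bids=[-] asks=[#5:4@96 #4:7@99]
After op 7 [order #6] limit_buy(price=102, qty=6): fills=#6x#5:4@96 #6x#4:2@99; bids=[-] asks=[#4:5@99]

Answer: 4@96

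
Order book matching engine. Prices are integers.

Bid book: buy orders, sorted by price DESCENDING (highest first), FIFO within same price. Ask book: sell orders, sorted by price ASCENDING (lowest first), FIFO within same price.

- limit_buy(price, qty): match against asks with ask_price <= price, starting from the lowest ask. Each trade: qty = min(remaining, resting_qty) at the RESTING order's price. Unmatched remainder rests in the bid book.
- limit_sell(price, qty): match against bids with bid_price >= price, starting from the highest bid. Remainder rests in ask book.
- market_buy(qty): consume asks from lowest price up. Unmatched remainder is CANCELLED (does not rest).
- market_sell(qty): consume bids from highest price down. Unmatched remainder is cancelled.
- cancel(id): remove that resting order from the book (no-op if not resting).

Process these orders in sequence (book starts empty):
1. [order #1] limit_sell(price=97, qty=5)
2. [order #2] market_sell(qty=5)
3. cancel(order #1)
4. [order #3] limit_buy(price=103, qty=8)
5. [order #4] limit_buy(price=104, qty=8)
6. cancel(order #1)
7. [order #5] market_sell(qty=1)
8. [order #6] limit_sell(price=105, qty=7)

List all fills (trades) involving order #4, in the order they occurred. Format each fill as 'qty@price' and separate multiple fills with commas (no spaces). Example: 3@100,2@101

After op 1 [order #1] limit_sell(price=97, qty=5): fills=none; bids=[-] asks=[#1:5@97]
After op 2 [order #2] market_sell(qty=5): fills=none; bids=[-] asks=[#1:5@97]
After op 3 cancel(order #1): fills=none; bids=[-] asks=[-]
After op 4 [order #3] limit_buy(price=103, qty=8): fills=none; bids=[#3:8@103] asks=[-]
After op 5 [order #4] limit_buy(price=104, qty=8): fills=none; bids=[#4:8@104 #3:8@103] asks=[-]
After op 6 cancel(order #1): fills=none; bids=[#4:8@104 #3:8@103] asks=[-]
After op 7 [order #5] market_sell(qty=1): fills=#4x#5:1@104; bids=[#4:7@104 #3:8@103] asks=[-]
After op 8 [order #6] limit_sell(price=105, qty=7): fills=none; bids=[#4:7@104 #3:8@103] asks=[#6:7@105]

Answer: 1@104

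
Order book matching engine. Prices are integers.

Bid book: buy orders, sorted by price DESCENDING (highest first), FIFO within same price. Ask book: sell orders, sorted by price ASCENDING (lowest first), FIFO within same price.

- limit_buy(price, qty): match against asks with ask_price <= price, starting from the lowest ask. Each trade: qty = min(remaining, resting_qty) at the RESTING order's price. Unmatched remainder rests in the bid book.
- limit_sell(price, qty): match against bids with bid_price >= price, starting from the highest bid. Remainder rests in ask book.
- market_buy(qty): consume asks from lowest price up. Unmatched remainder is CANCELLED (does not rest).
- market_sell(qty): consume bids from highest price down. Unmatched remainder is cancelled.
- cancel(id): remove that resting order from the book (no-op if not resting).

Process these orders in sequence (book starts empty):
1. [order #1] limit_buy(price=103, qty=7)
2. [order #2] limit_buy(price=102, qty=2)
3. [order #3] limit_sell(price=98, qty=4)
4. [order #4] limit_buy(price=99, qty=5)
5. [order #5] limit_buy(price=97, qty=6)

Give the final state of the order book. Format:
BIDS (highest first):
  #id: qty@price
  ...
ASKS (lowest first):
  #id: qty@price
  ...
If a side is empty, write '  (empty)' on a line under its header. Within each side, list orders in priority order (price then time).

Answer: BIDS (highest first):
  #1: 3@103
  #2: 2@102
  #4: 5@99
  #5: 6@97
ASKS (lowest first):
  (empty)

Derivation:
After op 1 [order #1] limit_buy(price=103, qty=7): fills=none; bids=[#1:7@103] asks=[-]
After op 2 [order #2] limit_buy(price=102, qty=2): fills=none; bids=[#1:7@103 #2:2@102] asks=[-]
After op 3 [order #3] limit_sell(price=98, qty=4): fills=#1x#3:4@103; bids=[#1:3@103 #2:2@102] asks=[-]
After op 4 [order #4] limit_buy(price=99, qty=5): fills=none; bids=[#1:3@103 #2:2@102 #4:5@99] asks=[-]
After op 5 [order #5] limit_buy(price=97, qty=6): fills=none; bids=[#1:3@103 #2:2@102 #4:5@99 #5:6@97] asks=[-]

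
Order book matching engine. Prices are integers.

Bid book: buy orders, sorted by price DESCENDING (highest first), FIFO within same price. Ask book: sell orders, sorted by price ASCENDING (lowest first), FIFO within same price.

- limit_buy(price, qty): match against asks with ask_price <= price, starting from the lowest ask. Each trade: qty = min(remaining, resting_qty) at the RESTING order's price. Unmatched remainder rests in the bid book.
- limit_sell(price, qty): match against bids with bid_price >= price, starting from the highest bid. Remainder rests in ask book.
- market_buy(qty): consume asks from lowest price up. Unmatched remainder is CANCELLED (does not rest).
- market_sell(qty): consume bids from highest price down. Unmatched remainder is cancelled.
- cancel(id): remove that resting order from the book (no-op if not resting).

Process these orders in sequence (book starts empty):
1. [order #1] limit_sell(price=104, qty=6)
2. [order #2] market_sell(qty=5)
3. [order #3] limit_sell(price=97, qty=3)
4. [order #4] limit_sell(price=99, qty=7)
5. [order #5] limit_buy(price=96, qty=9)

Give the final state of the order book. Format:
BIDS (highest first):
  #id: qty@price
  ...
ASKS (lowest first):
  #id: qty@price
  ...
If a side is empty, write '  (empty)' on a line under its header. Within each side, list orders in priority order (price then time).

After op 1 [order #1] limit_sell(price=104, qty=6): fills=none; bids=[-] asks=[#1:6@104]
After op 2 [order #2] market_sell(qty=5): fills=none; bids=[-] asks=[#1:6@104]
After op 3 [order #3] limit_sell(price=97, qty=3): fills=none; bids=[-] asks=[#3:3@97 #1:6@104]
After op 4 [order #4] limit_sell(price=99, qty=7): fills=none; bids=[-] asks=[#3:3@97 #4:7@99 #1:6@104]
After op 5 [order #5] limit_buy(price=96, qty=9): fills=none; bids=[#5:9@96] asks=[#3:3@97 #4:7@99 #1:6@104]

Answer: BIDS (highest first):
  #5: 9@96
ASKS (lowest first):
  #3: 3@97
  #4: 7@99
  #1: 6@104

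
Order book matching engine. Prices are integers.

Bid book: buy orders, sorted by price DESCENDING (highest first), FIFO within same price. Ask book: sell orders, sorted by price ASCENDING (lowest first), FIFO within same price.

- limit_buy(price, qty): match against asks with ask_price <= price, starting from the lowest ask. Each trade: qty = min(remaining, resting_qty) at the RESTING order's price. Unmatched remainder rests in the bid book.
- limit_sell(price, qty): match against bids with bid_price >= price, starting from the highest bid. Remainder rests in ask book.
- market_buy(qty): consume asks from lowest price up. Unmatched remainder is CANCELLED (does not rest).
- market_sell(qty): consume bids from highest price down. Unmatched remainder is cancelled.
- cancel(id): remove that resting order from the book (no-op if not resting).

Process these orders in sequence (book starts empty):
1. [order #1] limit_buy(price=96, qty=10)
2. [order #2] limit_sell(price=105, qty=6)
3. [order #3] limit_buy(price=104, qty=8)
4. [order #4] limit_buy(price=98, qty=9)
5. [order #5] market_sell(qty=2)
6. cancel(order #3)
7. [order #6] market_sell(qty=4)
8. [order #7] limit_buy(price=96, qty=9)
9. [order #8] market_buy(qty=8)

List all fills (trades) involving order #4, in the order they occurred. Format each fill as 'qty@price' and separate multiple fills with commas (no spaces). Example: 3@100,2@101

Answer: 4@98

Derivation:
After op 1 [order #1] limit_buy(price=96, qty=10): fills=none; bids=[#1:10@96] asks=[-]
After op 2 [order #2] limit_sell(price=105, qty=6): fills=none; bids=[#1:10@96] asks=[#2:6@105]
After op 3 [order #3] limit_buy(price=104, qty=8): fills=none; bids=[#3:8@104 #1:10@96] asks=[#2:6@105]
After op 4 [order #4] limit_buy(price=98, qty=9): fills=none; bids=[#3:8@104 #4:9@98 #1:10@96] asks=[#2:6@105]
After op 5 [order #5] market_sell(qty=2): fills=#3x#5:2@104; bids=[#3:6@104 #4:9@98 #1:10@96] asks=[#2:6@105]
After op 6 cancel(order #3): fills=none; bids=[#4:9@98 #1:10@96] asks=[#2:6@105]
After op 7 [order #6] market_sell(qty=4): fills=#4x#6:4@98; bids=[#4:5@98 #1:10@96] asks=[#2:6@105]
After op 8 [order #7] limit_buy(price=96, qty=9): fills=none; bids=[#4:5@98 #1:10@96 #7:9@96] asks=[#2:6@105]
After op 9 [order #8] market_buy(qty=8): fills=#8x#2:6@105; bids=[#4:5@98 #1:10@96 #7:9@96] asks=[-]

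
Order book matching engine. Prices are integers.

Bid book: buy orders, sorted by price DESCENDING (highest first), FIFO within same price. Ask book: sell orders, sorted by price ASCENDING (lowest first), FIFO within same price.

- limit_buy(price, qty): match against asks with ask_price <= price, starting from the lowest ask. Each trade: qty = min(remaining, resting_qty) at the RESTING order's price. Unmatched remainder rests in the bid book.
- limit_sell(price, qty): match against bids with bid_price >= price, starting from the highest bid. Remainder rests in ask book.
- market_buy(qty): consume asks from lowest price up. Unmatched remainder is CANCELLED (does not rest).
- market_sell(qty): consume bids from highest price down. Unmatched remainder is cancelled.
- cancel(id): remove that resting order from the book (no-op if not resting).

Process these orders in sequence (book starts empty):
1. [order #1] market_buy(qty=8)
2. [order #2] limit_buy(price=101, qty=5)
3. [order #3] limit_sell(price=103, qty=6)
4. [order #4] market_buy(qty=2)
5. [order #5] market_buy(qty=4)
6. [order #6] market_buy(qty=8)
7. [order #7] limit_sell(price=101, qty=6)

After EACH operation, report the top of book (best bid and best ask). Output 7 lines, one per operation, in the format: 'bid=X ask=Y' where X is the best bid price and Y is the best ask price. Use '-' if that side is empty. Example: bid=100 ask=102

Answer: bid=- ask=-
bid=101 ask=-
bid=101 ask=103
bid=101 ask=103
bid=101 ask=-
bid=101 ask=-
bid=- ask=101

Derivation:
After op 1 [order #1] market_buy(qty=8): fills=none; bids=[-] asks=[-]
After op 2 [order #2] limit_buy(price=101, qty=5): fills=none; bids=[#2:5@101] asks=[-]
After op 3 [order #3] limit_sell(price=103, qty=6): fills=none; bids=[#2:5@101] asks=[#3:6@103]
After op 4 [order #4] market_buy(qty=2): fills=#4x#3:2@103; bids=[#2:5@101] asks=[#3:4@103]
After op 5 [order #5] market_buy(qty=4): fills=#5x#3:4@103; bids=[#2:5@101] asks=[-]
After op 6 [order #6] market_buy(qty=8): fills=none; bids=[#2:5@101] asks=[-]
After op 7 [order #7] limit_sell(price=101, qty=6): fills=#2x#7:5@101; bids=[-] asks=[#7:1@101]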